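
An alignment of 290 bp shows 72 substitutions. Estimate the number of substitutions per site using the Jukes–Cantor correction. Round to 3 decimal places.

p = 72/290 ≈ 0.248276.
d = −(3/4) ln(1 − 4p/3) = −0.75 ln(1 − 0.331035) = −0.75 ln(0.668965)
  = −0.75 × (-0.402024) = 0.301518 substitutions/site.

0.302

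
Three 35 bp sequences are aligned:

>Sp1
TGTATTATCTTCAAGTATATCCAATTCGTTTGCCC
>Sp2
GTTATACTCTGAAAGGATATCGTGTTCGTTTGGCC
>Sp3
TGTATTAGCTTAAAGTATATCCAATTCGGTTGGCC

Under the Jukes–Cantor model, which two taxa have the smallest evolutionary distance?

Sp1–Sp2: 11/35 differ, p = 0.314, d = 0.407.
Sp1–Sp3: 4/35 differ, p = 0.114, d = 0.124.
Sp2–Sp3: 11/35 differ, p = 0.314, d = 0.407.
The smallest distance is between Sp1 and Sp3.

Sp1 and Sp3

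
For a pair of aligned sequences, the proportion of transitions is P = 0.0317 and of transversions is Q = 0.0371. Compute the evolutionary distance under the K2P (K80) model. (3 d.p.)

0.072

Under the Kimura two-parameter model, d = −½ ln(1 − 2P − Q) − ¼ ln(1 − 2Q).
1 − 2P − Q = 0.8995, giving −½ ln(0.8995) = 0.052958.
1 − 2Q = 0.9258, giving −¼ ln(0.9258) = 0.019274.
d = 0.052958 + 0.019274 = 0.072232.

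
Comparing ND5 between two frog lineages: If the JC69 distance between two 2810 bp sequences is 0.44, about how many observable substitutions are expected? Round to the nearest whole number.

Invert JC69: p = (3/4)(1 − e^(−4d/3)) = 0.75 × (1 − e^(-0.586667)) = 0.75 × (1 − 0.556178) = 0.332867.
Expected differing sites = pL ≈ 0.332867 × 2810 = 935.35627 ≈ 935.

935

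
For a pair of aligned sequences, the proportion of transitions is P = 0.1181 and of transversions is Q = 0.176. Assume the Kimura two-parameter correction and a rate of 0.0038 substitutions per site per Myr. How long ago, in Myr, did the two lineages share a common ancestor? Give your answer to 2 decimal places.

Under the Kimura two-parameter model, d = −½ ln(1 − 2P − Q) − ¼ ln(1 − 2Q).
1 − 2P − Q = 0.5878, giving −½ ln(0.5878) = 0.265684.
1 − 2Q = 0.648, giving −¼ ln(0.648) = 0.108466.
d = 0.265684 + 0.108466 = 0.374150.
Under a molecular clock d = 2μt, so t = d/(2μ) = 0.374150 / (2 × 0.0038) = 49.23 Myr.

49.23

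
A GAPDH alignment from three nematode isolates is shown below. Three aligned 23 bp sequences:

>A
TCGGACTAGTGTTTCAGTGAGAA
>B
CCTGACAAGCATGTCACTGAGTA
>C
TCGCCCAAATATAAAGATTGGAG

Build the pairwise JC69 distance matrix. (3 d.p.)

d(A,B) = 0.467, d(A,C) = 1.051, d(B,C) = 1.528

A–B: 8/23 sites differ → p ≈ 0.347826, d = −0.75 ln(1 − 0.463768) = 0.467391 ≈ 0.467.
A–C: 13/23 sites differ → p ≈ 0.565217, d = −0.75 ln(1 − 0.753623) = 1.050669 ≈ 1.051.
B–C: 15/23 sites differ → p ≈ 0.652174, d = −0.75 ln(1 − 0.869565) = 1.527660 ≈ 1.528.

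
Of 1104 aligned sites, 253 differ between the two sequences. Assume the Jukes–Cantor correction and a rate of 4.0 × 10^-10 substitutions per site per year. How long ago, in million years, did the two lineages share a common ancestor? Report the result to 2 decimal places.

p = 253/1104 ≈ 0.229167.
d = −(3/4) ln(1 − 4p/3) = −0.75 ln(1 − 0.305556) = −0.75 ln(0.694444)
  = −0.75 × (-0.364644) = 0.273483 substitutions/site.
Under a molecular clock d = 2μt, so t = d/(2μ) = 0.273483 / (2 × 4.0 × 10^-10) = 341.85 million years.

341.85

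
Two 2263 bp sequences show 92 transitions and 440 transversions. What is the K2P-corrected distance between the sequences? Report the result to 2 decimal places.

0.28

P = 92/2263 ≈ 0.040654 and Q = 440/2263 ≈ 0.194432.
Under the Kimura two-parameter model, d = −½ ln(1 − 2P − Q) − ¼ ln(1 − 2Q).
1 − 2P − Q = 0.72426, giving −½ ln(0.72426) = 0.161302.
1 − 2Q = 0.611136, giving −¼ ln(0.611136) = 0.123109.
d = 0.161302 + 0.123109 = 0.284411.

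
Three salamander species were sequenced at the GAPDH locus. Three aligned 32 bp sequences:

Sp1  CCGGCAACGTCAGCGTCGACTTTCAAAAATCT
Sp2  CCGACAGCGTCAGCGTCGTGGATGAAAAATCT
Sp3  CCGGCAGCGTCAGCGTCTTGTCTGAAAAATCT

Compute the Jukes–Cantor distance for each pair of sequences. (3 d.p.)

d(Sp1,Sp2) = 0.259, d(Sp1,Sp3) = 0.216, d(Sp2,Sp3) = 0.137

Sp1–Sp2: 7/32 sites differ → p = 0.21875, d = −0.75 ln(1 − 0.291667) = 0.258631 ≈ 0.259.
Sp1–Sp3: 6/32 sites differ → p = 0.1875, d = −0.75 ln(1 − 0.25) = 0.215762 ≈ 0.216.
Sp2–Sp3: 4/32 sites differ → p = 0.125, d = −0.75 ln(1 − 0.166667) = 0.136741 ≈ 0.137.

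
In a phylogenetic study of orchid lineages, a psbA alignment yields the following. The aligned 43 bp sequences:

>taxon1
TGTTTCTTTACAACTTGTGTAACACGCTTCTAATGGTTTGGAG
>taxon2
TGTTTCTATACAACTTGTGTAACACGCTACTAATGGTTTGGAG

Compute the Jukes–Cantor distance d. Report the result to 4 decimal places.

The sequences differ at 2 of 43 sites (8, 29), so p = 2/43 ≈ 0.046512.
d = −(3/4) ln(1 − 4p/3) = −0.75 ln(1 − 0.062016) = −0.75 ln(0.937984)
  = −0.75 × (-0.064022) = 0.048017 substitutions/site.

0.0480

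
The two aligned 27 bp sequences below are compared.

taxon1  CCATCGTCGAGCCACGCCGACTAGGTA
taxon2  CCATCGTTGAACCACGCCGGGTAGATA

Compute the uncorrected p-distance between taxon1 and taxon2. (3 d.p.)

The sequences differ at 5 of 27 positions (sites 8, 11, 20, 21, 25).
p = 5/27 = 0.185185… ≈ 0.185 (to 3 d.p.).

0.185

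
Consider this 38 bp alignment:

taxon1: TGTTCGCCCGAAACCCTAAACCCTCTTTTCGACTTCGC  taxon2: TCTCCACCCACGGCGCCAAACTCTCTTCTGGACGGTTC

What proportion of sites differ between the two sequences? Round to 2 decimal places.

0.42

The sequences differ at 16 of 38 positions.
p = 16/38 = 0.421052… ≈ 0.42 (to 2 d.p.).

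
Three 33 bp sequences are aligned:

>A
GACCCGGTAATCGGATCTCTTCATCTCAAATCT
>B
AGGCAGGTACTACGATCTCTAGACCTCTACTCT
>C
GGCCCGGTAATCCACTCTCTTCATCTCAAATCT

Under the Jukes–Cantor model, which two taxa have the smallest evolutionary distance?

A–B: 12/33 differ, p = 0.364, d = 0.497.
A–C: 4/33 differ, p = 0.121, d = 0.132.
B–C: 12/33 differ, p = 0.364, d = 0.497.
The smallest distance is between A and C.

A and C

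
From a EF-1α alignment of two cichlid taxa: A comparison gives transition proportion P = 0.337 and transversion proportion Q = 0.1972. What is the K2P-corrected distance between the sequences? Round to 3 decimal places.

1.150

Under the Kimura two-parameter model, d = −½ ln(1 − 2P − Q) − ¼ ln(1 − 2Q).
1 − 2P − Q = 0.1288, giving −½ ln(0.1288) = 1.024747.
1 − 2Q = 0.6056, giving −¼ ln(0.6056) = 0.125384.
d = 1.024747 + 0.125384 = 1.150131.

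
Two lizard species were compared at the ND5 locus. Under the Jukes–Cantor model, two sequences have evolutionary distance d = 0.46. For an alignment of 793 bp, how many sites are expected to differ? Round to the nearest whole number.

273

Invert JC69: p = (3/4)(1 − e^(−4d/3)) = 0.75 × (1 − e^(-0.613333)) = 0.75 × (1 − 0.541543) = 0.343843.
Expected differing sites = pL ≈ 0.343843 × 793 = 272.667499 ≈ 273.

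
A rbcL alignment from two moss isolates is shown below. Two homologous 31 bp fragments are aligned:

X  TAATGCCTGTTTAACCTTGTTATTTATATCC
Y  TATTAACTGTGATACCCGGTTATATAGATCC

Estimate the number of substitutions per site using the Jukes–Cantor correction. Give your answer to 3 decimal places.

0.422

The sequences differ at 10 of 31 sites (3, 5, 6, 11, 12, 13, 17, 18, 24, 27), so p = 10/31 ≈ 0.322581.
d = −(3/4) ln(1 − 4p/3) = −0.75 ln(1 − 0.430108) = −0.75 ln(0.569892)
  = −0.75 × (-0.562308) = 0.421731 substitutions/site.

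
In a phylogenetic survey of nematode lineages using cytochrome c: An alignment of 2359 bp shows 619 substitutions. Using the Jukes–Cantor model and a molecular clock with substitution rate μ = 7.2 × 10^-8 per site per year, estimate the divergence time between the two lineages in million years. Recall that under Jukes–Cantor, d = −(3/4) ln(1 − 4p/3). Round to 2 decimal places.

2.24

p = 619/2359 ≈ 0.262399.
d = −(3/4) ln(1 − 4p/3) = −0.75 ln(1 − 0.349865) = −0.75 ln(0.650135)
  = −0.75 × (-0.430575) = 0.322931 substitutions/site.
Under a molecular clock d = 2μt, so t = d/(2μ) = 0.322931 / (2 × 7.2 × 10^-8) = 2.24 million years.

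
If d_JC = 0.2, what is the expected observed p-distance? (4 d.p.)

p = (3/4)(1 − e^(−4d/3)) = 0.75 × (1 − e^(-0.266667)) = 0.75 × (1 − 0.765928) = 0.175554.

0.1756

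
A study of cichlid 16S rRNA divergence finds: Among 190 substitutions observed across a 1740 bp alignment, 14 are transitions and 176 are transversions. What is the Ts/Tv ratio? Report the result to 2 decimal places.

0.08

R = 14/176 = 0.079545… ≈ 0.08 (to 2 d.p.).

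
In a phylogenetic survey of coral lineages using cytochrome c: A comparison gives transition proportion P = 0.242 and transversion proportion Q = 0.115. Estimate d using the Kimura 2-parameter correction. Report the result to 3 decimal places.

0.522

Under the Kimura two-parameter model, d = −½ ln(1 − 2P − Q) − ¼ ln(1 − 2Q).
1 − 2P − Q = 0.401, giving −½ ln(0.401) = 0.456897.
1 − 2Q = 0.77, giving −¼ ln(0.77) = 0.065341.
d = 0.456897 + 0.065341 = 0.522238.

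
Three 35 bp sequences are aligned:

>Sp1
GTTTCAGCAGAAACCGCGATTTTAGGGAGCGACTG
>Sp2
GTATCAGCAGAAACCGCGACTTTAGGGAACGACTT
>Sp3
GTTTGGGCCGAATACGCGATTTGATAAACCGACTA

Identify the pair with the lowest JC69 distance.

Sp1 and Sp2

Sp1–Sp2: 4/35 differ, p = 0.114, d = 0.124.
Sp1–Sp3: 11/35 differ, p = 0.314, d = 0.407.
Sp2–Sp3: 13/35 differ, p = 0.371, d = 0.513.
The smallest distance is between Sp1 and Sp2.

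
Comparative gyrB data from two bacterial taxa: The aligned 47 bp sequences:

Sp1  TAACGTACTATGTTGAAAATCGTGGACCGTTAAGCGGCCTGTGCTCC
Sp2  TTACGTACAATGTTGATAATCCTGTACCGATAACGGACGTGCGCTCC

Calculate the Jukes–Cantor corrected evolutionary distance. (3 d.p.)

The sequences differ at 11 of 47 sites, so p = 11/47 ≈ 0.234043.
d = −(3/4) ln(1 − 4p/3) = −0.75 ln(1 − 0.312057) = −0.75 ln(0.687943)
  = −0.75 × (-0.374049) = 0.280537 substitutions/site.

0.281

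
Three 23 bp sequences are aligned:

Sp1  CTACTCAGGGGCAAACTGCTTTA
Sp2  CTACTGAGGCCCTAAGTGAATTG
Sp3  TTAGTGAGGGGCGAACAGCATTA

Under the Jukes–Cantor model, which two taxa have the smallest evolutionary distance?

Sp1 and Sp3

Sp1–Sp2: 8/23 differ, p = 0.348, d = 0.467.
Sp1–Sp3: 6/23 differ, p = 0.261, d = 0.321.
Sp2–Sp3: 9/23 differ, p = 0.391, d = 0.553.
The smallest distance is between Sp1 and Sp3.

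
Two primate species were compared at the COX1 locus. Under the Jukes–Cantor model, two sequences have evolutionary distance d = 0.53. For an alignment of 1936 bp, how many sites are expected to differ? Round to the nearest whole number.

Invert JC69: p = (3/4)(1 − e^(−4d/3)) = 0.75 × (1 − e^(-0.706667)) = 0.75 × (1 − 0.493286) = 0.380036.
Expected differing sites = pL ≈ 0.380036 × 1936 = 735.749696 ≈ 736.

736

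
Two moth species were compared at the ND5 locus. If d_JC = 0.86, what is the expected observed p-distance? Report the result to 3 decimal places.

p = (3/4)(1 − e^(−4d/3)) = 0.75 × (1 − e^(-1.146667)) = 0.75 × (1 − 0.317694) = 0.511730.

0.512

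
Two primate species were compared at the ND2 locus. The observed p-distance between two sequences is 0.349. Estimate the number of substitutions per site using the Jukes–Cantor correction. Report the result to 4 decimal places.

0.4696

d = −(3/4) ln(1 − 4p/3) = −0.75 ln(1 − 0.465333) = −0.75 ln(0.534667)
  = −0.75 × (-0.626111) = 0.469583 substitutions/site.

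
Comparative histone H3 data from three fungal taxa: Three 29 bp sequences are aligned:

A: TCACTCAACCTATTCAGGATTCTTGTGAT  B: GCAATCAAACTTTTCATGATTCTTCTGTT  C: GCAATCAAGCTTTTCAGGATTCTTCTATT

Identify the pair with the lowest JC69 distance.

A–B: 7/29 differ, p = 0.241, d = 0.291.
A–C: 7/29 differ, p = 0.241, d = 0.291.
B–C: 3/29 differ, p = 0.103, d = 0.111.
The smallest distance is between B and C.

B and C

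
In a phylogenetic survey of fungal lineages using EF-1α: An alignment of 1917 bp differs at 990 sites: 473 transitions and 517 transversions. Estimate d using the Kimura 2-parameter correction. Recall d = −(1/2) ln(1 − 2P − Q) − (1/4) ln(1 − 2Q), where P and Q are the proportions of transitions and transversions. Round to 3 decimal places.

0.914

P = 473/1917 ≈ 0.24674 and Q = 517/1917 ≈ 0.269692.
Under the Kimura two-parameter model, d = −½ ln(1 − 2P − Q) − ¼ ln(1 − 2Q).
1 − 2P − Q = 0.236828, giving −½ ln(0.236828) = 0.720211.
1 − 2Q = 0.460616, giving −¼ ln(0.460616) = 0.193798.
d = 0.720211 + 0.193798 = 0.914009.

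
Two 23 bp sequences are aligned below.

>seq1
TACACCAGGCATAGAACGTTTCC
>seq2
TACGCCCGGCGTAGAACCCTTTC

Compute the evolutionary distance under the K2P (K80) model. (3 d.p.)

Of 23 sites, 4 differences are transitions and 2 are transversions, so P = 4/23 ≈ 0.173913 and Q = 2/23 ≈ 0.086957.
Under the Kimura two-parameter model, d = −½ ln(1 − 2P − Q) − ¼ ln(1 − 2Q).
1 − 2P − Q = 0.565217, giving −½ ln(0.565217) = 0.285273.
1 − 2Q = 0.826086, giving −¼ ln(0.826086) = 0.047764.
d = 0.285273 + 0.047764 = 0.333037.

0.333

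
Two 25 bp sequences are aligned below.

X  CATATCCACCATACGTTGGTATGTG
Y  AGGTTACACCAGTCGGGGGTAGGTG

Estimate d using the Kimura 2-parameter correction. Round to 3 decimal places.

0.608

Of 25 sites, 1 differences are transitions and 9 are transversions, so P = 1/25 = 0.04 and Q = 9/25 = 0.36.
Under the Kimura two-parameter model, d = −½ ln(1 − 2P − Q) − ¼ ln(1 − 2Q).
1 − 2P − Q = 0.56, giving −½ ln(0.56) = 0.289909.
1 − 2Q = 0.28, giving −¼ ln(0.28) = 0.318241.
d = 0.289909 + 0.318241 = 0.608150.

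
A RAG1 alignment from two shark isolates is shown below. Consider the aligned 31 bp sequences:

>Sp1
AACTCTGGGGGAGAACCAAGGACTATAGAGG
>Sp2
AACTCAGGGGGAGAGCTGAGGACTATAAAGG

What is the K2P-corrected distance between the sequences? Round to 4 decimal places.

0.1881

Of 31 sites, 4 differences are transitions and 1 are transversions, so P = 4/31 ≈ 0.129032 and Q = 1/31 ≈ 0.032258.
Under the Kimura two-parameter model, d = −½ ln(1 − 2P − Q) − ¼ ln(1 − 2Q).
1 − 2P − Q = 0.709678, giving −½ ln(0.709678) = 0.171472.
1 − 2Q = 0.935484, giving −¼ ln(0.935484) = 0.016673.
d = 0.171472 + 0.016673 = 0.188145.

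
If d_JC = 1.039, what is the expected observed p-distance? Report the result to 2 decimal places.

0.56

p = (3/4)(1 − e^(−4d/3)) = 0.75 × (1 − e^(-1.385333)) = 0.75 × (1 − 0.250240) = 0.562320.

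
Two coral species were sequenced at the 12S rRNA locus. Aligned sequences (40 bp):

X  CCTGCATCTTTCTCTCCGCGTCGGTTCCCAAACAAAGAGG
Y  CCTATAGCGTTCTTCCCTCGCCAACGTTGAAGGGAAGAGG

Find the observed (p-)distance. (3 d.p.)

The sequences differ at 18 of 40 positions.
p = 18/40 = 0.450.

0.450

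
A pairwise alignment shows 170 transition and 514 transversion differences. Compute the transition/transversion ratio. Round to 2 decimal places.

R = 170/514 = 0.330739… ≈ 0.33 (to 2 d.p.).

0.33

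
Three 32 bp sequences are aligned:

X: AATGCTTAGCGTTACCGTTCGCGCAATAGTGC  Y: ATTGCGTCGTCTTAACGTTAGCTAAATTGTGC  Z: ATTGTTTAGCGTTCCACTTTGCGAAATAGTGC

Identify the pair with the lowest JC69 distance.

X–Y: 10/32 differ, p = 0.313, d = 0.404.
X–Z: 7/32 differ, p = 0.219, d = 0.259.
Y–Z: 12/32 differ, p = 0.375, d = 0.520.
The smallest distance is between X and Z.

X and Z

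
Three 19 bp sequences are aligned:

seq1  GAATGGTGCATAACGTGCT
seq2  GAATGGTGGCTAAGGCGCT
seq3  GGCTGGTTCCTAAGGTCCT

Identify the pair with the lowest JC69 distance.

seq1–seq2: 4/19 differ, p = 0.211, d = 0.247.
seq1–seq3: 6/19 differ, p = 0.316, d = 0.410.
seq2–seq3: 6/19 differ, p = 0.316, d = 0.410.
The smallest distance is between seq1 and seq2.

seq1 and seq2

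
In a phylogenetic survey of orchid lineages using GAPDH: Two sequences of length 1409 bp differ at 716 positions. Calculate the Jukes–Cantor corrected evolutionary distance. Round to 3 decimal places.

p = 716/1409 ≈ 0.508162.
d = −(3/4) ln(1 − 4p/3) = −0.75 ln(1 − 0.677549) = −0.75 ln(0.322451)
  = −0.75 × (-1.131804) = 0.848853 substitutions/site.

0.849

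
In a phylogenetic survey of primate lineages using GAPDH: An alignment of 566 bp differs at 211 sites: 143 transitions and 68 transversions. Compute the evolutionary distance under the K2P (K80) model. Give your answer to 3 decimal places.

P = 143/566 ≈ 0.25265 and Q = 68/566 ≈ 0.120141.
Under the Kimura two-parameter model, d = −½ ln(1 − 2P − Q) − ¼ ln(1 − 2Q).
1 − 2P − Q = 0.374559, giving −½ ln(0.374559) = 0.491003.
1 − 2Q = 0.759718, giving −¼ ln(0.759718) = 0.068702.
d = 0.491003 + 0.068702 = 0.559705.

0.560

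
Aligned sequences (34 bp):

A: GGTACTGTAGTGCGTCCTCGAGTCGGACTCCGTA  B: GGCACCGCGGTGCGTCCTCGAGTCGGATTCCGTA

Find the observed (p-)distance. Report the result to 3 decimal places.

The sequences differ at 5 of 34 positions (sites 3, 6, 8, 9, 28).
p = 5/34 = 0.147058… ≈ 0.147 (to 3 d.p.).

0.147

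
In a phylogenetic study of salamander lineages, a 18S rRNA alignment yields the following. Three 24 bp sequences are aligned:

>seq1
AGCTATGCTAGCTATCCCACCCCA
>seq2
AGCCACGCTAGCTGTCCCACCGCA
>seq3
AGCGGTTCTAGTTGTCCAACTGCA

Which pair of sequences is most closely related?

seq1–seq2: 4/24 differ, p = 0.167, d = 0.188.
seq1–seq3: 8/24 differ, p = 0.333, d = 0.441.
seq2–seq3: 7/24 differ, p = 0.292, d = 0.369.
The smallest distance is between seq1 and seq2.

seq1 and seq2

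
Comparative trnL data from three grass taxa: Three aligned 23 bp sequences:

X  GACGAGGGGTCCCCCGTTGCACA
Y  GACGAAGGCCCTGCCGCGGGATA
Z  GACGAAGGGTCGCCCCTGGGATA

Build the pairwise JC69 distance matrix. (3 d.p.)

d(X,Y) = 0.553, d(X,Z) = 0.321, d(Y,Z) = 0.321

X–Y: 9/23 sites differ → p ≈ 0.391304, d = −0.75 ln(1 − 0.521739) = 0.553199 ≈ 0.553.
X–Z: 6/23 sites differ → p ≈ 0.26087, d = −0.75 ln(1 − 0.347827) = 0.320584 ≈ 0.321.
Y–Z: 6/23 sites differ → p ≈ 0.26087, d = −0.75 ln(1 − 0.347827) = 0.320584 ≈ 0.321.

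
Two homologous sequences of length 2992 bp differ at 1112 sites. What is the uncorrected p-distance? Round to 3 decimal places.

p = 1112/2992 = 0.371657… ≈ 0.372 (to 3 d.p.).

0.372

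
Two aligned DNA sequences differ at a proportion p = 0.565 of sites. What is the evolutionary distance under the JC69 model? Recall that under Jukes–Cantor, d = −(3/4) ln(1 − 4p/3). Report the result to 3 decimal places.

1.050

d = −(3/4) ln(1 − 4p/3) = −0.75 ln(1 − 0.753333) = −0.75 ln(0.246667)
  = −0.75 × (-1.399716) = 1.049787 substitutions/site.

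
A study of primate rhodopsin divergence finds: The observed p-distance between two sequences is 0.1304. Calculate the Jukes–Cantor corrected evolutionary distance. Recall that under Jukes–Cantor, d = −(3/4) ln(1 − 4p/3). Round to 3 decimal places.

0.143

d = −(3/4) ln(1 − 4p/3) = −0.75 ln(1 − 0.173867) = −0.75 ln(0.826133)
  = −0.75 × (-0.191000) = 0.143250 substitutions/site.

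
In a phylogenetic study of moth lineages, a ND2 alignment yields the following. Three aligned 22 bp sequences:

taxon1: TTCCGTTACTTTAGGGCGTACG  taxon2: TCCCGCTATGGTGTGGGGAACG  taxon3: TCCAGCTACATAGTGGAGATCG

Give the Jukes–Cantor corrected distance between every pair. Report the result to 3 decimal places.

taxon1–taxon2: 9/22 sites differ → p ≈ 0.409091, d = −0.75 ln(1 − 0.545455) = 0.591344 ≈ 0.591.
taxon1–taxon3: 10/22 sites differ → p ≈ 0.454545, d = −0.75 ln(1 − 0.60606) = 0.698667 ≈ 0.699.
taxon2–taxon3: 7/22 sites differ → p ≈ 0.318182, d = −0.75 ln(1 − 0.424243) = 0.414052 ≈ 0.414.

d(taxon1,taxon2) = 0.591, d(taxon1,taxon3) = 0.699, d(taxon2,taxon3) = 0.414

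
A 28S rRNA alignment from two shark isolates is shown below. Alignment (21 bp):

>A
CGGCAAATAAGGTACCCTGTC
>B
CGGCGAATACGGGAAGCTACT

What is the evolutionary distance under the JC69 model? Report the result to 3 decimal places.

The sequences differ at 8 of 21 sites (5, 10, 13, 15, 16, 19, 20, 21), so p = 8/21 ≈ 0.380952.
d = −(3/4) ln(1 − 4p/3) = −0.75 ln(1 − 0.507936) = −0.75 ln(0.492064)
  = −0.75 × (-0.709146) = 0.531860 substitutions/site.

0.532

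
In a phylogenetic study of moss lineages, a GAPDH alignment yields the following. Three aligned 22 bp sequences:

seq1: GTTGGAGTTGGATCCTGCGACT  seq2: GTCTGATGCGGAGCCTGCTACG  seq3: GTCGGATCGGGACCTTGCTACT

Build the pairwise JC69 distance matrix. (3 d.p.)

d(seq1,seq2) = 0.497, d(seq1,seq3) = 0.414, d(seq2,seq3) = 0.339

seq1–seq2: 8/22 sites differ → p ≈ 0.363636, d = −0.75 ln(1 − 0.484848) = 0.497470 ≈ 0.497.
seq1–seq3: 7/22 sites differ → p ≈ 0.318182, d = −0.75 ln(1 − 0.424243) = 0.414052 ≈ 0.414.
seq2–seq3: 6/22 sites differ → p ≈ 0.272727, d = −0.75 ln(1 − 0.363636) = 0.338988 ≈ 0.339.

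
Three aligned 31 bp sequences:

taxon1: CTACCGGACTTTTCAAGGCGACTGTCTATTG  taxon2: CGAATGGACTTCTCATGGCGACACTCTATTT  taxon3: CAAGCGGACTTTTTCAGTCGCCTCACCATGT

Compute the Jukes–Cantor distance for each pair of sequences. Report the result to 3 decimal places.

taxon1–taxon2: 8/31 sites differ → p ≈ 0.258065, d = −0.75 ln(1 − 0.344087) = 0.316295 ≈ 0.316.
taxon1–taxon3: 11/31 sites differ → p ≈ 0.354839, d = −0.75 ln(1 − 0.473119) = 0.480585 ≈ 0.481.
taxon2–taxon3: 13/31 sites differ → p ≈ 0.419355, d = −0.75 ln(1 − 0.55914) = 0.614271 ≈ 0.614.

d(taxon1,taxon2) = 0.316, d(taxon1,taxon3) = 0.481, d(taxon2,taxon3) = 0.614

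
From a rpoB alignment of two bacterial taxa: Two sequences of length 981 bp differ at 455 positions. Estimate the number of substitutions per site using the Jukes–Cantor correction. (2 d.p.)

p = 455/981 ≈ 0.463812.
d = −(3/4) ln(1 − 4p/3) = −0.75 ln(1 − 0.618416) = −0.75 ln(0.381584)
  = −0.75 × (-0.963424) = 0.722568 substitutions/site.

0.72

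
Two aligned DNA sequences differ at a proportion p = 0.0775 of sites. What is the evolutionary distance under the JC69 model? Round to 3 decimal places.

d = −(3/4) ln(1 − 4p/3) = −0.75 ln(1 − 0.103333) = −0.75 ln(0.896667)
  = −0.75 × (-0.109071) = 0.081803 substitutions/site.

0.082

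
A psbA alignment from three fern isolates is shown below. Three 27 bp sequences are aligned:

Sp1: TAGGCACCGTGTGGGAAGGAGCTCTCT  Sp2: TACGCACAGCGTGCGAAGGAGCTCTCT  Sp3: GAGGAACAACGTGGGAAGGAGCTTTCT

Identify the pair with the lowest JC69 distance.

Sp1–Sp2: 4/27 differ, p = 0.148, d = 0.165.
Sp1–Sp3: 6/27 differ, p = 0.222, d = 0.264.
Sp2–Sp3: 6/27 differ, p = 0.222, d = 0.264.
The smallest distance is between Sp1 and Sp2.

Sp1 and Sp2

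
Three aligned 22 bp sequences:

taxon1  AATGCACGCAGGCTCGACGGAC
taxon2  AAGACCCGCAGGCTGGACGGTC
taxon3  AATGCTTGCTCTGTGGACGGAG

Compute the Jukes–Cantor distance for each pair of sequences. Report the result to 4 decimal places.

d(taxon1,taxon2) = 0.2708, d(taxon1,taxon3) = 0.4975, d(taxon2,taxon3) = 0.6987

taxon1–taxon2: 5/22 sites differ → p ≈ 0.227273, d = −0.75 ln(1 − 0.303031) = 0.270761 ≈ 0.2708.
taxon1–taxon3: 8/22 sites differ → p ≈ 0.363636, d = −0.75 ln(1 − 0.484848) = 0.497470 ≈ 0.4975.
taxon2–taxon3: 10/22 sites differ → p ≈ 0.454545, d = −0.75 ln(1 − 0.60606) = 0.698667 ≈ 0.6987.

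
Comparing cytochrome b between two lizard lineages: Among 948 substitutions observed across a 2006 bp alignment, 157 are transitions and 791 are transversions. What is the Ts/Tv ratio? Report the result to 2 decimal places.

R = 157/791 = 0.198482… ≈ 0.20 (to 2 d.p.).

0.20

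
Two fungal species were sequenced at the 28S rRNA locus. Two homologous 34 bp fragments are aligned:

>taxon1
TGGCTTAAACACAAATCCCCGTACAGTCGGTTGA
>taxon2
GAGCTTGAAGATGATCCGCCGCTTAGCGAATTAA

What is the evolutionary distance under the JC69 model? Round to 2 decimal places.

The sequences differ at 17 of 34 sites, so p = 17/34 = 0.5.
d = −(3/4) ln(1 − 4p/3) = −0.75 ln(1 − 0.666667) = −0.75 ln(0.333333)
  = −0.75 × (-1.098613) = 0.823960 substitutions/site.

0.82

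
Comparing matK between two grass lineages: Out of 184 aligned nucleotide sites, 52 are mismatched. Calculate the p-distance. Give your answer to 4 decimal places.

p = 52/184 = 0.282608… ≈ 0.2826 (to 4 d.p.).

0.2826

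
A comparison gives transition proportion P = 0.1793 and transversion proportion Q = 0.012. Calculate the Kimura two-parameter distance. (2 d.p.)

Under the Kimura two-parameter model, d = −½ ln(1 − 2P − Q) − ¼ ln(1 − 2Q).
1 − 2P − Q = 0.6294, giving −½ ln(0.6294) = 0.231494.
1 − 2Q = 0.976, giving −¼ ln(0.976) = 0.006073.
d = 0.231494 + 0.006073 = 0.237567.

0.24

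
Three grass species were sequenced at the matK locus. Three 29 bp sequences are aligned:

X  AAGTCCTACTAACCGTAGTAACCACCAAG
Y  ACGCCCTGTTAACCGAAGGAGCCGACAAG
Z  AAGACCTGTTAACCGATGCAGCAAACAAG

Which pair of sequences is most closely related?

X–Y: 9/29 differ, p = 0.310, d = 0.401.
X–Z: 9/29 differ, p = 0.310, d = 0.401.
Y–Z: 6/29 differ, p = 0.207, d = 0.242.
The smallest distance is between Y and Z.

Y and Z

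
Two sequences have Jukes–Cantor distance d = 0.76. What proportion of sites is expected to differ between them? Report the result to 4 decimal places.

p = (3/4)(1 − e^(−4d/3)) = 0.75 × (1 − e^(-1.013333)) = 0.75 × (1 − 0.363007) = 0.477745.

0.4777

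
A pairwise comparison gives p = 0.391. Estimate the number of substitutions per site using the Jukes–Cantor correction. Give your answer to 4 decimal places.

d = −(3/4) ln(1 − 4p/3) = −0.75 ln(1 − 0.521333) = −0.75 ln(0.478667)
  = −0.75 × (-0.736750) = 0.552563 substitutions/site.

0.5526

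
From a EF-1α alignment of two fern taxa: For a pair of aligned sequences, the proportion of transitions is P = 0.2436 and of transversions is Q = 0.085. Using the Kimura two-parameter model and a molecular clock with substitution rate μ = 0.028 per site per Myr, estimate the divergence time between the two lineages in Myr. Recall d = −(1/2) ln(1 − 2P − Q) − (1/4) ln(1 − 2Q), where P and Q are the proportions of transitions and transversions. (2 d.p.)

8.41

Under the Kimura two-parameter model, d = −½ ln(1 − 2P − Q) − ¼ ln(1 − 2Q).
1 − 2P − Q = 0.4278, giving −½ ln(0.4278) = 0.424550.
1 − 2Q = 0.83, giving −¼ ln(0.83) = 0.046582.
d = 0.424550 + 0.046582 = 0.471132.
Under a molecular clock d = 2μt, so t = d/(2μ) = 0.471132 / (2 × 0.028) = 8.41 Myr.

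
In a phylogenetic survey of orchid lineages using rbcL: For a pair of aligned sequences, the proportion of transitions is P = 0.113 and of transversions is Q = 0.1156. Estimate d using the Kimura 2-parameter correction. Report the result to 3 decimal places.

0.275

Under the Kimura two-parameter model, d = −½ ln(1 − 2P − Q) − ¼ ln(1 − 2Q).
1 − 2P − Q = 0.6584, giving −½ ln(0.6584) = 0.208971.
1 − 2Q = 0.7688, giving −¼ ln(0.7688) = 0.065731.
d = 0.208971 + 0.065731 = 0.274702.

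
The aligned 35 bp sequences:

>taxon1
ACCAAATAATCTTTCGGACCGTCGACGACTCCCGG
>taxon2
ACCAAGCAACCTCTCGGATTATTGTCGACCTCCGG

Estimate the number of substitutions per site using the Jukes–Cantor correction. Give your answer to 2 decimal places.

0.41

The sequences differ at 11 of 35 sites, so p = 11/35 ≈ 0.314286.
d = −(3/4) ln(1 − 4p/3) = −0.75 ln(1 − 0.419048) = −0.75 ln(0.580952)
  = −0.75 × (-0.543087) = 0.407315 substitutions/site.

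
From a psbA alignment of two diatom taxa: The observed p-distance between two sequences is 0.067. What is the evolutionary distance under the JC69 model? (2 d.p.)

0.07

d = −(3/4) ln(1 − 4p/3) = −0.75 ln(1 − 0.089333) = −0.75 ln(0.910667)
  = −0.75 × (-0.093578) = 0.070184 substitutions/site.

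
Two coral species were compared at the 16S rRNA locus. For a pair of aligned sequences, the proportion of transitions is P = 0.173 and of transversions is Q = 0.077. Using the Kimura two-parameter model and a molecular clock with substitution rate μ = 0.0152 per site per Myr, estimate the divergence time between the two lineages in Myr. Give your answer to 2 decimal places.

10.42

Under the Kimura two-parameter model, d = −½ ln(1 − 2P − Q) − ¼ ln(1 − 2Q).
1 − 2P − Q = 0.577, giving −½ ln(0.577) = 0.274957.
1 − 2Q = 0.846, giving −¼ ln(0.846) = 0.041809.
d = 0.274957 + 0.041809 = 0.316766.
Under a molecular clock d = 2μt, so t = d/(2μ) = 0.316766 / (2 × 0.0152) = 10.42 Myr.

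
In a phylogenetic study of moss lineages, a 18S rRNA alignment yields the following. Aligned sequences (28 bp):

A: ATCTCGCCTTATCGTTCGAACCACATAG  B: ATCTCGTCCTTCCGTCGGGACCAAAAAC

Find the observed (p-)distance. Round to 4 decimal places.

The sequences differ at 10 of 28 positions (sites 7, 9, 11, 12, 16, 17, 19, 24, 26, 28).
p = 10/28 = 0.357142… ≈ 0.3571 (to 4 d.p.).

0.3571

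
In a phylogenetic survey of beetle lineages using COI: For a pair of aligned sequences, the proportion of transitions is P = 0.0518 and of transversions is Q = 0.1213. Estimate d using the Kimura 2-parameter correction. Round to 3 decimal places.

Under the Kimura two-parameter model, d = −½ ln(1 − 2P − Q) − ¼ ln(1 − 2Q).
1 − 2P − Q = 0.7751, giving −½ ln(0.7751) = 0.127382.
1 − 2Q = 0.7574, giving −¼ ln(0.7574) = 0.069466.
d = 0.127382 + 0.069466 = 0.196848.

0.197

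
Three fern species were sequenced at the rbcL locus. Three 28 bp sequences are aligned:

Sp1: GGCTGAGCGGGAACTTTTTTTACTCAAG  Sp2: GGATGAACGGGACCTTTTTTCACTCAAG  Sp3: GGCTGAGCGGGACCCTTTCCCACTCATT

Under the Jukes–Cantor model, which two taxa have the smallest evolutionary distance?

Sp1 and Sp2

Sp1–Sp2: 4/28 differ, p = 0.143, d = 0.158.
Sp1–Sp3: 7/28 differ, p = 0.250, d = 0.304.
Sp2–Sp3: 7/28 differ, p = 0.250, d = 0.304.
The smallest distance is between Sp1 and Sp2.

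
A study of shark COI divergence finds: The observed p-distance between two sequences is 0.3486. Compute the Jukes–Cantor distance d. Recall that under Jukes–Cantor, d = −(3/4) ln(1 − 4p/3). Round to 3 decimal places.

0.469

d = −(3/4) ln(1 − 4p/3) = −0.75 ln(1 − 0.4648) = −0.75 ln(0.5352)
  = −0.75 × (-0.625115) = 0.468836 substitutions/site.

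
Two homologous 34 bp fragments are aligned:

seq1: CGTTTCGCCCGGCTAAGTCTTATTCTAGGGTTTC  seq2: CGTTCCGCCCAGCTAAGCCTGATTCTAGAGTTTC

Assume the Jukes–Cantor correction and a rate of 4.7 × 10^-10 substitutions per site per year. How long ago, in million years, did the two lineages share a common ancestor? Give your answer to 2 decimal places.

174.14

The sequences differ at 5 of 34 sites (5, 11, 18, 21, 29), so p = 5/34 ≈ 0.147059.
d = −(3/4) ln(1 − 4p/3) = −0.75 ln(1 − 0.196079) = −0.75 ln(0.803921)
  = −0.75 × (-0.218254) = 0.163691 substitutions/site.
Under a molecular clock d = 2μt, so t = d/(2μ) = 0.163691 / (2 × 4.7 × 10^-10) = 174.14 million years.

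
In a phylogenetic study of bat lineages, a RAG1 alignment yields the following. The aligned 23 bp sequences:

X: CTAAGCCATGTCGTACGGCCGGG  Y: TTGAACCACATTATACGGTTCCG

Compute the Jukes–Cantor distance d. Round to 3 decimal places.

The sequences differ at 11 of 23 sites, so p = 11/23 ≈ 0.478261.
d = −(3/4) ln(1 − 4p/3) = −0.75 ln(1 − 0.637681) = −0.75 ln(0.362319)
  = −0.75 × (-1.015230) = 0.761423 substitutions/site.

0.761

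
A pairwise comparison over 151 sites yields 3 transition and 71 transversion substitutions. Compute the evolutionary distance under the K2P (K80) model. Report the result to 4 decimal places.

1.0616

P = 3/151 ≈ 0.019868 and Q = 71/151 ≈ 0.470199.
Under the Kimura two-parameter model, d = −½ ln(1 − 2P − Q) − ¼ ln(1 − 2Q).
1 − 2P − Q = 0.490065, giving −½ ln(0.490065) = 0.356609.
1 − 2Q = 0.059602, giving −¼ ln(0.059602) = 0.705017.
d = 0.356609 + 0.705017 = 1.061626.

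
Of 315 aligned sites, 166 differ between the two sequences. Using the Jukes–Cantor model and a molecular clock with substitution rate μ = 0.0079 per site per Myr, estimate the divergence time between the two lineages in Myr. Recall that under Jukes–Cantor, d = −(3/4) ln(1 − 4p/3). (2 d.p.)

p = 166/315 ≈ 0.526984.
d = −(3/4) ln(1 − 4p/3) = −0.75 ln(1 − 0.702645) = −0.75 ln(0.297355)
  = −0.75 × (-1.212829) = 0.909622 substitutions/site.
Under a molecular clock d = 2μt, so t = d/(2μ) = 0.909622 / (2 × 0.0079) = 57.57 Myr.

57.57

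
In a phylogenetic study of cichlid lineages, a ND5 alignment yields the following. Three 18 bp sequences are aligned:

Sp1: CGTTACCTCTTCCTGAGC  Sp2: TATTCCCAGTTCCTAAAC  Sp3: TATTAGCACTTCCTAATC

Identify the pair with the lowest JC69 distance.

Sp1–Sp2: 7/18 differ, p = 0.389, d = 0.548.
Sp1–Sp3: 6/18 differ, p = 0.333, d = 0.441.
Sp2–Sp3: 4/18 differ, p = 0.222, d = 0.264.
The smallest distance is between Sp2 and Sp3.

Sp2 and Sp3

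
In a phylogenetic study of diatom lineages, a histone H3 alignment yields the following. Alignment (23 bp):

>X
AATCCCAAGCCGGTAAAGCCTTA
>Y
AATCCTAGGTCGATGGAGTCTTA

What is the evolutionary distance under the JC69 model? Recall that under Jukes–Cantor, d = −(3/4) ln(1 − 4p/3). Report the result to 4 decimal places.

The sequences differ at 7 of 23 sites (6, 8, 10, 13, 15, 16, 19), so p = 7/23 ≈ 0.304348.
d = −(3/4) ln(1 − 4p/3) = −0.75 ln(1 − 0.405797) = −0.75 ln(0.594203)
  = −0.75 × (-0.520534) = 0.390401 substitutions/site.

0.3904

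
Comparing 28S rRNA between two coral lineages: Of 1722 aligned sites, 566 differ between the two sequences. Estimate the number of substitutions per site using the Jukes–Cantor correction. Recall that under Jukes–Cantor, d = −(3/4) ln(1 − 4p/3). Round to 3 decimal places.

p = 566/1722 ≈ 0.328688.
d = −(3/4) ln(1 − 4p/3) = −0.75 ln(1 − 0.438251) = −0.75 ln(0.561749)
  = −0.75 × (-0.576700) = 0.432525 substitutions/site.

0.433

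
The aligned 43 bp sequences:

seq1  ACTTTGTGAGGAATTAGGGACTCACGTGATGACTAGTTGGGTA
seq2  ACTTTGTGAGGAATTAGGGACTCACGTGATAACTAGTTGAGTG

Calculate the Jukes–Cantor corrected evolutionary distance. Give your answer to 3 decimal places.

The sequences differ at 3 of 43 sites (31, 40, 43), so p = 3/43 ≈ 0.069767.
d = −(3/4) ln(1 − 4p/3) = −0.75 ln(1 − 0.093023) = −0.75 ln(0.906977)
  = −0.75 × (-0.097638) = 0.073229 substitutions/site.

0.073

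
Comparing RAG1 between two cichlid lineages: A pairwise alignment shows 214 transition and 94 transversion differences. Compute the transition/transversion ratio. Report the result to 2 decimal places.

2.28

R = 214/94 = 2.276595… ≈ 2.28 (to 2 d.p.).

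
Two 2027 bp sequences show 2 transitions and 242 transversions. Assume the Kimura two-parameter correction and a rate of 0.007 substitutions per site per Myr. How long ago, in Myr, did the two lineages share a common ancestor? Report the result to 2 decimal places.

P = 2/2027 ≈ 0.000987 and Q = 242/2027 ≈ 0.119388.
Under the Kimura two-parameter model, d = −½ ln(1 − 2P − Q) − ¼ ln(1 − 2Q).
1 − 2P − Q = 0.878638, giving −½ ln(0.878638) = 0.064691.
1 − 2Q = 0.761224, giving −¼ ln(0.761224) = 0.068207.
d = 0.064691 + 0.068207 = 0.132898.
Under a molecular clock d = 2μt, so t = d/(2μ) = 0.132898 / (2 × 0.007) = 9.49 Myr.

9.49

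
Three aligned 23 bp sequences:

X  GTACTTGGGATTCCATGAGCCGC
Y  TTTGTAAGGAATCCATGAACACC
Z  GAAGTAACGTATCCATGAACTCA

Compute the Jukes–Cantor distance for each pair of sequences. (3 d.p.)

X–Y: 9/23 sites differ → p ≈ 0.391304, d = −0.75 ln(1 − 0.521739) = 0.553199 ≈ 0.553.
X–Z: 11/23 sites differ → p ≈ 0.478261, d = −0.75 ln(1 − 0.637681) = 0.761423 ≈ 0.761.
Y–Z: 7/23 sites differ → p ≈ 0.304348, d = −0.75 ln(1 − 0.405797) = 0.390401 ≈ 0.390.

d(X,Y) = 0.553, d(X,Z) = 0.761, d(Y,Z) = 0.390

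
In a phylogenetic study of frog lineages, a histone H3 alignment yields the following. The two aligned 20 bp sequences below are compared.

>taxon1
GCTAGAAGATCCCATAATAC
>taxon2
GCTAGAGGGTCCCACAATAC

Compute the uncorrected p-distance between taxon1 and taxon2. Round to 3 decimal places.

0.150

The sequences differ at 3 of 20 positions (sites 7, 9, 15).
p = 3/20 = 0.150.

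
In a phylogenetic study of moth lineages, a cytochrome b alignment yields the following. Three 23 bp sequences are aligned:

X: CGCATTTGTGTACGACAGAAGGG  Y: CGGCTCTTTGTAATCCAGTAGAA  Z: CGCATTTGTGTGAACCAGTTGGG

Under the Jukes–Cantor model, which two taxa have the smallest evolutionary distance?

X–Y: 10/23 differ, p = 0.435, d = 0.650.
X–Z: 6/23 differ, p = 0.261, d = 0.321.
Y–Z: 9/23 differ, p = 0.391, d = 0.553.
The smallest distance is between X and Z.

X and Z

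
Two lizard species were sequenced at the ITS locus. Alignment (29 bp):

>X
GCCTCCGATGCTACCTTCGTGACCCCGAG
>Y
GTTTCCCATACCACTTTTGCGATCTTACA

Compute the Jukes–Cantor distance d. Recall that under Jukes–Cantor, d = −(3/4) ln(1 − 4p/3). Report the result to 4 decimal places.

The sequences differ at 14 of 29 sites, so p = 14/29 ≈ 0.482759.
d = −(3/4) ln(1 − 4p/3) = −0.75 ln(1 − 0.643679) = −0.75 ln(0.356321)
  = −0.75 × (-1.031923) = 0.773942 substitutions/site.

0.7739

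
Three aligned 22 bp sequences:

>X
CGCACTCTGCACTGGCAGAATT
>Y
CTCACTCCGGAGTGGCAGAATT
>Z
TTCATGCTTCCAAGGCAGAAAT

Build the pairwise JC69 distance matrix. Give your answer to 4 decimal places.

X–Y: 4/22 sites differ → p ≈ 0.181818, d = −0.75 ln(1 − 0.242424) = 0.208224 ≈ 0.2082.
X–Z: 9/22 sites differ → p ≈ 0.409091, d = −0.75 ln(1 − 0.545455) = 0.591344 ≈ 0.5913.
Y–Z: 10/22 sites differ → p ≈ 0.454545, d = −0.75 ln(1 − 0.60606) = 0.698667 ≈ 0.6987.

d(X,Y) = 0.2082, d(X,Z) = 0.5913, d(Y,Z) = 0.6987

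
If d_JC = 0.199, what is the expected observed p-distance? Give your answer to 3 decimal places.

p = (3/4)(1 − e^(−4d/3)) = 0.75 × (1 − e^(-0.265333)) = 0.75 × (1 − 0.766951) = 0.174787.

0.175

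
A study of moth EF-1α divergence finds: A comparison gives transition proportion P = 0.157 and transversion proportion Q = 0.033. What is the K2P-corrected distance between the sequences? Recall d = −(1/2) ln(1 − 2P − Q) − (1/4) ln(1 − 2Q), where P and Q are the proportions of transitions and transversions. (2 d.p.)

0.23

Under the Kimura two-parameter model, d = −½ ln(1 − 2P − Q) − ¼ ln(1 − 2Q).
1 − 2P − Q = 0.653, giving −½ ln(0.653) = 0.213089.
1 − 2Q = 0.934, giving −¼ ln(0.934) = 0.017070.
d = 0.213089 + 0.017070 = 0.230159.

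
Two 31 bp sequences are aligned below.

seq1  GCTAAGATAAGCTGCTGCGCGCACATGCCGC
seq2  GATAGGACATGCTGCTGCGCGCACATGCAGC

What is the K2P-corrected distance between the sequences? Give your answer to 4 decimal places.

0.1817

Of 31 sites, 2 differences are transitions and 3 are transversions, so P = 2/31 ≈ 0.064516 and Q = 3/31 ≈ 0.096774.
Under the Kimura two-parameter model, d = −½ ln(1 − 2P − Q) − ¼ ln(1 − 2Q).
1 − 2P − Q = 0.774194, giving −½ ln(0.774194) = 0.127966.
1 − 2Q = 0.806452, giving −¼ ln(0.806452) = 0.053778.
d = 0.127966 + 0.053778 = 0.181744.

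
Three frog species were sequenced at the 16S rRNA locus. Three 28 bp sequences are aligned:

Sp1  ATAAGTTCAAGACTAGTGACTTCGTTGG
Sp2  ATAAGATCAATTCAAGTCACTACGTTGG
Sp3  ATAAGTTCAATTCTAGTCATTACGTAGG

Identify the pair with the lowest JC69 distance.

Sp2 and Sp3

Sp1–Sp2: 6/28 differ, p = 0.214, d = 0.252.
Sp1–Sp3: 6/28 differ, p = 0.214, d = 0.252.
Sp2–Sp3: 4/28 differ, p = 0.143, d = 0.158.
The smallest distance is between Sp2 and Sp3.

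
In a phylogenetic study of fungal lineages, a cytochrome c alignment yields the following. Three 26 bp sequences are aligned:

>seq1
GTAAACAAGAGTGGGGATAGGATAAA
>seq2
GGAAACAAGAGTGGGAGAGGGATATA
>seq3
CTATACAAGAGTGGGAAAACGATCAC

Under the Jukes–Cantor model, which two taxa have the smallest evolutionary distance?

seq1–seq2: 6/26 differ, p = 0.231, d = 0.276.
seq1–seq3: 7/26 differ, p = 0.269, d = 0.334.
seq2–seq3: 9/26 differ, p = 0.346, d = 0.464.
The smallest distance is between seq1 and seq2.

seq1 and seq2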